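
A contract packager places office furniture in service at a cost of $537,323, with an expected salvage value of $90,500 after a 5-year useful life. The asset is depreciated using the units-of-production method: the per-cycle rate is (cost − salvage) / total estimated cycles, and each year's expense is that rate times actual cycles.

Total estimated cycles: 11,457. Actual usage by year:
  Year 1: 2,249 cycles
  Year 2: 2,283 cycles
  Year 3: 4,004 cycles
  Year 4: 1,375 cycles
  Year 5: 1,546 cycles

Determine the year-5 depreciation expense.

$60,294

Depreciable base = $537,323 − $90,500 = $446,823.
Rate = $446,823 / 11,457 cycles = $39 per cycle.
Year 1: 2,249 × $39 = $87,711. Book value $449,612.
Year 2: 2,283 × $39 = $89,037. Book value $360,575.
Year 3: 4,004 × $39 = $156,156. Book value $204,419.
Year 4: 1,375 × $39 = $53,625. Book value $150,794.
Year 5: 1,546 × $39 = $60,294. Book value $90,500.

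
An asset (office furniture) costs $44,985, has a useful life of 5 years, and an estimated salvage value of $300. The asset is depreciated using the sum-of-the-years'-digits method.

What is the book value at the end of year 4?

Depreciable base = $44,985 − $300 = $44,685.
Sum of the years' digits = 5+4+3+2+1 = 15.
Year 1: $44,685 × 5/15 = $14,895. Book value $30,090.
Year 2: $44,685 × 4/15 = $11,916. Book value $18,174.
Year 3: $44,685 × 3/15 = $8,937. Book value $9,237.
Year 4: $44,685 × 2/15 = $5,958. Book value $3,279.

$3,279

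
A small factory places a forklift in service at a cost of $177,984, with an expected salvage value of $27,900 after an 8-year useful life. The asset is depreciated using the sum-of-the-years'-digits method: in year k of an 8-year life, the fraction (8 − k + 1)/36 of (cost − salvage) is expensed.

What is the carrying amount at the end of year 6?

$40,407

Depreciable base = $177,984 − $27,900 = $150,084.
Sum of the years' digits = 8+7+6+5+4+3+2+1 = 36.
Year 1: $150,084 × 8/36 = $33,352. Book value $144,632.
Year 2: $150,084 × 7/36 = $29,183. Book value $115,449.
Year 3: $150,084 × 6/36 = $25,014. Book value $90,435.
Year 4: $150,084 × 5/36 = $20,845. Book value $69,590.
Year 5: $150,084 × 4/36 = $16,676. Book value $52,914.
Year 6: $150,084 × 3/36 = $12,507. Book value $40,407.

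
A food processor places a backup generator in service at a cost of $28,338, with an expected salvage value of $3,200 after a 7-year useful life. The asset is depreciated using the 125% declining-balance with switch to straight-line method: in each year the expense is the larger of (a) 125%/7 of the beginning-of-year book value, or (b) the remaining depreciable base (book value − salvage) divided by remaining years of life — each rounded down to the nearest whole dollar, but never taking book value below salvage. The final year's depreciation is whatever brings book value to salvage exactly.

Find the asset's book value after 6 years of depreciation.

$6,327

Depreciable base = $28,338 − $3,200 = $25,138.
Year 1: DB = ⌊$28,338 × 125%/7⌋ = $5,060; SL = ⌊$25,138/7⌋ = $3,591 → take DB $5,060. Book value $23,278.
Year 2: DB = ⌊$23,278 × 125%/7⌋ = $4,156; SL = ⌊$20,078/6⌋ = $3,346 → take DB $4,156. Book value $19,122.
Year 3: DB = ⌊$19,122 × 125%/7⌋ = $3,414; SL = ⌊$15,922/5⌋ = $3,184 → take DB $3,414. Book value $15,708.
Year 4: DB = ⌊$15,708 × 125%/7⌋ = $2,805; SL = ⌊$12,508/4⌋ = $3,127 → take SL $3,127. Book value $12,581.
Year 5: DB = ⌊$12,581 × 125%/7⌋ = $2,246; SL = ⌊$9,381/3⌋ = $3,127 → take SL $3,127. Book value $9,454.
Year 6: DB = ⌊$9,454 × 125%/7⌋ = $1,688; SL = ⌊$6,254/2⌋ = $3,127 → take SL $3,127. Book value $6,327.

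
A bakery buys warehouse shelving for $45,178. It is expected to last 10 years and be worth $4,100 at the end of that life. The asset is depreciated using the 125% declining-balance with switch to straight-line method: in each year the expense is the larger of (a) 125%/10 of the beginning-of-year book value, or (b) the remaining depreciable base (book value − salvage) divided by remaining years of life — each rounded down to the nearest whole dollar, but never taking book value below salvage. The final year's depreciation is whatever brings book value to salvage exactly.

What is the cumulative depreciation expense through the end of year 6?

$26,154

Depreciable base = $45,178 − $4,100 = $41,078.
Year 1: DB = ⌊$45,178 × 125%/10⌋ = $5,647; SL = ⌊$41,078/10⌋ = $4,107 → take DB $5,647. Book value $39,531.
Year 2: DB = ⌊$39,531 × 125%/10⌋ = $4,941; SL = ⌊$35,431/9⌋ = $3,936 → take DB $4,941. Book value $34,590.
Year 3: DB = ⌊$34,590 × 125%/10⌋ = $4,323; SL = ⌊$30,490/8⌋ = $3,811 → take DB $4,323. Book value $30,267.
Year 4: DB = ⌊$30,267 × 125%/10⌋ = $3,783; SL = ⌊$26,167/7⌋ = $3,738 → take DB $3,783. Book value $26,484.
Year 5: DB = ⌊$26,484 × 125%/10⌋ = $3,310; SL = ⌊$22,384/6⌋ = $3,730 → take SL $3,730. Book value $22,754.
Year 6: DB = ⌊$22,754 × 125%/10⌋ = $2,844; SL = ⌊$18,654/5⌋ = $3,730 → take SL $3,730. Book value $19,024.
Accumulated through year 6 = $45,178 − $19,024 = $26,154.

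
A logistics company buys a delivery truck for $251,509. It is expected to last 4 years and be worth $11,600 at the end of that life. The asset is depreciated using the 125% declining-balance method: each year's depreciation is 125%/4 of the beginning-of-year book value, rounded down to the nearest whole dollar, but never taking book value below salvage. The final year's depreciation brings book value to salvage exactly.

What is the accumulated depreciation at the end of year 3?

$169,780

Depreciable base = $251,509 − $11,600 = $239,909.
Year 1: ⌊$251,509 × 125%/4⌋ = $78,596. Book value $172,913.
Year 2: ⌊$172,913 × 125%/4⌋ = $54,035. Book value $118,878.
Year 3: ⌊$118,878 × 125%/4⌋ = $37,149. Book value $81,729.
Accumulated through year 3 = $251,509 − $81,729 = $169,780.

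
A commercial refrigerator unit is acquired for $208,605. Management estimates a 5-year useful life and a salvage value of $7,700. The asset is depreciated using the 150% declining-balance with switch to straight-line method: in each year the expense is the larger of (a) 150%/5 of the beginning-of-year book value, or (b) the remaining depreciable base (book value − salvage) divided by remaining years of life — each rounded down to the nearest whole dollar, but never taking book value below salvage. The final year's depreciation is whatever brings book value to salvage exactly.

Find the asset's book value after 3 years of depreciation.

$70,712

Depreciable base = $208,605 − $7,700 = $200,905.
Year 1: DB = ⌊$208,605 × 150%/5⌋ = $62,581; SL = ⌊$200,905/5⌋ = $40,181 → take DB $62,581. Book value $146,024.
Year 2: DB = ⌊$146,024 × 150%/5⌋ = $43,807; SL = ⌊$138,324/4⌋ = $34,581 → take DB $43,807. Book value $102,217.
Year 3: DB = ⌊$102,217 × 150%/5⌋ = $30,665; SL = ⌊$94,517/3⌋ = $31,505 → take SL $31,505. Book value $70,712.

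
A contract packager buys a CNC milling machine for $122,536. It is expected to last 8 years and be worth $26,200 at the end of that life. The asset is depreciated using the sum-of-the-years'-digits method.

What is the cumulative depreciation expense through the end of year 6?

Depreciable base = $122,536 − $26,200 = $96,336.
Sum of the years' digits = 8+7+6+5+4+3+2+1 = 36.
Year 1: $96,336 × 8/36 = $21,408. Book value $101,128.
Year 2: $96,336 × 7/36 = $18,732. Book value $82,396.
Year 3: $96,336 × 6/36 = $16,056. Book value $66,340.
Year 4: $96,336 × 5/36 = $13,380. Book value $52,960.
Year 5: $96,336 × 4/36 = $10,704. Book value $42,256.
Year 6: $96,336 × 3/36 = $8,028. Book value $34,228.
Accumulated through year 6 = $122,536 − $34,228 = $88,308.

$88,308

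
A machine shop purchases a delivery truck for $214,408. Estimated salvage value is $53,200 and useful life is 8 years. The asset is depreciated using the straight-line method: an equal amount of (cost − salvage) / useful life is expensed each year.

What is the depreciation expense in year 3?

$20,151

Depreciable base = $214,408 − $53,200 = $161,208.
Annual expense = $161,208 / 8 = $20,151.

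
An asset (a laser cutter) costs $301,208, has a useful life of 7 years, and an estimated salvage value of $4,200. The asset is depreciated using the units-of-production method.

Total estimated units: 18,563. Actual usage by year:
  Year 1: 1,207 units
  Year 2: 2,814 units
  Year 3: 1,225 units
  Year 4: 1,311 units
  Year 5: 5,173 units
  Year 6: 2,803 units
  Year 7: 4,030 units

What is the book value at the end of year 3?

Depreciable base = $301,208 − $4,200 = $297,008.
Rate = $297,008 / 18,563 units = $16 per unit.
Year 1: 1,207 × $16 = $19,312. Book value $281,896.
Year 2: 2,814 × $16 = $45,024. Book value $236,872.
Year 3: 1,225 × $16 = $19,600. Book value $217,272.

$217,272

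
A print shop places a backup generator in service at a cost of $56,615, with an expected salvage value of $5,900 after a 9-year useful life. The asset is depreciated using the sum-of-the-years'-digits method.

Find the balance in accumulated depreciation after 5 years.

$39,445

Depreciable base = $56,615 − $5,900 = $50,715.
Sum of the years' digits = 9+8+7+6+5+4+3+2+1 = 45.
Year 1: $50,715 × 9/45 = $10,143. Book value $46,472.
Year 2: $50,715 × 8/45 = $9,016. Book value $37,456.
Year 3: $50,715 × 7/45 = $7,889. Book value $29,567.
Year 4: $50,715 × 6/45 = $6,762. Book value $22,805.
Year 5: $50,715 × 5/45 = $5,635. Book value $17,170.
Accumulated through year 5 = $56,615 − $17,170 = $39,445.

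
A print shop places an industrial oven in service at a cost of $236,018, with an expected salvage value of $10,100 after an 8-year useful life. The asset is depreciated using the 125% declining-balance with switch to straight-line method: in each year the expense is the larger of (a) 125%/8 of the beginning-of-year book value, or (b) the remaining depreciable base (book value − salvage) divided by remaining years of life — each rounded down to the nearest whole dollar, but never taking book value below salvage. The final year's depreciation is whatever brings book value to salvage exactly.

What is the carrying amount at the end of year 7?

$36,421

Depreciable base = $236,018 − $10,100 = $225,918.
Year 1: DB = ⌊$236,018 × 125%/8⌋ = $36,877; SL = ⌊$225,918/8⌋ = $28,239 → take DB $36,877. Book value $199,141.
Year 2: DB = ⌊$199,141 × 125%/8⌋ = $31,115; SL = ⌊$189,041/7⌋ = $27,005 → take DB $31,115. Book value $168,026.
Year 3: DB = ⌊$168,026 × 125%/8⌋ = $26,254; SL = ⌊$157,926/6⌋ = $26,321 → take SL $26,321. Book value $141,705.
Year 4: DB = ⌊$141,705 × 125%/8⌋ = $22,141; SL = ⌊$131,605/5⌋ = $26,321 → take SL $26,321. Book value $115,384.
Year 5: DB = ⌊$115,384 × 125%/8⌋ = $18,028; SL = ⌊$105,284/4⌋ = $26,321 → take SL $26,321. Book value $89,063.
Year 6: DB = ⌊$89,063 × 125%/8⌋ = $13,916; SL = ⌊$78,963/3⌋ = $26,321 → take SL $26,321. Book value $62,742.
Year 7: DB = ⌊$62,742 × 125%/8⌋ = $9,803; SL = ⌊$52,642/2⌋ = $26,321 → take SL $26,321. Book value $36,421.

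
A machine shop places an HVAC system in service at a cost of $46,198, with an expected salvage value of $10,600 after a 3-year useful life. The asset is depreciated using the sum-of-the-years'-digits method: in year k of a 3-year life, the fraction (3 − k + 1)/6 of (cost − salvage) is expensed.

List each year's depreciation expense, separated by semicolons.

Depreciable base = $46,198 − $10,600 = $35,598.
Sum of the years' digits = 3+2+1 = 6.
Year 1: $35,598 × 3/6 = $17,799. Book value $28,399.
Year 2: $35,598 × 2/6 = $11,866. Book value $16,533.
Year 3: $35,598 × 1/6 = $5,933. Book value $10,600.

$17,799; $11,866; $5,933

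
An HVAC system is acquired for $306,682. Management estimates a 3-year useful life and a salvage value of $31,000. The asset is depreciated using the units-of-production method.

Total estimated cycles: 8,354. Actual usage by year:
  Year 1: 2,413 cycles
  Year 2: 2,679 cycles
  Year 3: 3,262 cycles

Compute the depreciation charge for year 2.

Depreciable base = $306,682 − $31,000 = $275,682.
Rate = $275,682 / 8,354 cycles = $33 per cycle.
Year 1: 2,413 × $33 = $79,629. Book value $227,053.
Year 2: 2,679 × $33 = $88,407. Book value $138,646.

$88,407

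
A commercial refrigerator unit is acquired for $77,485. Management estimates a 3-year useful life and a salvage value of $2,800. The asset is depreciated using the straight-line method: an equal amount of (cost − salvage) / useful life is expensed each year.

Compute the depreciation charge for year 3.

$24,895

Depreciable base = $77,485 − $2,800 = $74,685.
Annual expense = $74,685 / 3 = $24,895.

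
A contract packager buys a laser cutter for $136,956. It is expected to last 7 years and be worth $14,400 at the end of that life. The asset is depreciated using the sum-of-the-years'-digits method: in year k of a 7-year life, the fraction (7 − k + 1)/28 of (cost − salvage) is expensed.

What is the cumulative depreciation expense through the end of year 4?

$96,294

Depreciable base = $136,956 − $14,400 = $122,556.
Sum of the years' digits = 7+6+5+4+3+2+1 = 28.
Year 1: $122,556 × 7/28 = $30,639. Book value $106,317.
Year 2: $122,556 × 6/28 = $26,262. Book value $80,055.
Year 3: $122,556 × 5/28 = $21,885. Book value $58,170.
Year 4: $122,556 × 4/28 = $17,508. Book value $40,662.
Accumulated through year 4 = $136,956 − $40,662 = $96,294.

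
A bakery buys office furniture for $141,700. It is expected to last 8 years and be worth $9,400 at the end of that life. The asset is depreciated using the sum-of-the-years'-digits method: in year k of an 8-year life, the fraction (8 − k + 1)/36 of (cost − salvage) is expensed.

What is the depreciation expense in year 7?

$7,350

Depreciable base = $141,700 − $9,400 = $132,300.
Sum of the years' digits = 8+7+6+5+4+3+2+1 = 36.
Year 1: $132,300 × 8/36 = $29,400. Book value $112,300.
Year 2: $132,300 × 7/36 = $25,725. Book value $86,575.
Year 3: $132,300 × 6/36 = $22,050. Book value $64,525.
Year 4: $132,300 × 5/36 = $18,375. Book value $46,150.
Year 5: $132,300 × 4/36 = $14,700. Book value $31,450.
Year 6: $132,300 × 3/36 = $11,025. Book value $20,425.
Year 7: $132,300 × 2/36 = $7,350. Book value $13,075.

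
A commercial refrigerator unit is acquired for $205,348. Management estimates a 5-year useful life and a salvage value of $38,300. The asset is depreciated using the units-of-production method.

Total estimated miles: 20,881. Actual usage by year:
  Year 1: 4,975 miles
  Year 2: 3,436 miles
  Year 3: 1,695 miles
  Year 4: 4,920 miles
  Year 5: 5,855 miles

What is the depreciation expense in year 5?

Depreciable base = $205,348 − $38,300 = $167,048.
Rate = $167,048 / 20,881 miles = $8 per mile.
Year 1: 4,975 × $8 = $39,800. Book value $165,548.
Year 2: 3,436 × $8 = $27,488. Book value $138,060.
Year 3: 1,695 × $8 = $13,560. Book value $124,500.
Year 4: 4,920 × $8 = $39,360. Book value $85,140.
Year 5: 5,855 × $8 = $46,840. Book value $38,300.

$46,840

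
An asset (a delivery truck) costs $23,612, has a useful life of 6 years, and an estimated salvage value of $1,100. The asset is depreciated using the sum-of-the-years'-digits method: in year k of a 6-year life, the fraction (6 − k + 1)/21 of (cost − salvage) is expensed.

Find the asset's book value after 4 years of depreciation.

$4,316

Depreciable base = $23,612 − $1,100 = $22,512.
Sum of the years' digits = 6+5+4+3+2+1 = 21.
Year 1: $22,512 × 6/21 = $6,432. Book value $17,180.
Year 2: $22,512 × 5/21 = $5,360. Book value $11,820.
Year 3: $22,512 × 4/21 = $4,288. Book value $7,532.
Year 4: $22,512 × 3/21 = $3,216. Book value $4,316.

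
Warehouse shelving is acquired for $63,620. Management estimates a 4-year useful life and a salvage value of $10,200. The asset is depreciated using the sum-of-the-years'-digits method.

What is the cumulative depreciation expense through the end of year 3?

$48,078

Depreciable base = $63,620 − $10,200 = $53,420.
Sum of the years' digits = 4+3+2+1 = 10.
Year 1: $53,420 × 4/10 = $21,368. Book value $42,252.
Year 2: $53,420 × 3/10 = $16,026. Book value $26,226.
Year 3: $53,420 × 2/10 = $10,684. Book value $15,542.
Accumulated through year 3 = $63,620 − $15,542 = $48,078.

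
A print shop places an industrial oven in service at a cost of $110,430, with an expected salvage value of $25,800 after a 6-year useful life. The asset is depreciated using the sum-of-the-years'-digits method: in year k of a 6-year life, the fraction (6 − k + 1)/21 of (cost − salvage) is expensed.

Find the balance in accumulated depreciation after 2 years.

Depreciable base = $110,430 − $25,800 = $84,630.
Sum of the years' digits = 6+5+4+3+2+1 = 21.
Year 1: $84,630 × 6/21 = $24,180. Book value $86,250.
Year 2: $84,630 × 5/21 = $20,150. Book value $66,100.
Accumulated through year 2 = $110,430 − $66,100 = $44,330.

$44,330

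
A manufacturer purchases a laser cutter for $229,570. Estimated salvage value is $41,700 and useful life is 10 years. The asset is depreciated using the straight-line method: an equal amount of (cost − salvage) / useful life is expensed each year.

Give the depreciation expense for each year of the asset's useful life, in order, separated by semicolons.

Depreciable base = $229,570 − $41,700 = $187,870.
Annual expense = $187,870 / 10 = $18,787.
End of year 1: book value $210,783.
End of year 2: book value $191,996.
End of year 3: book value $173,209.
End of year 4: book value $154,422.
End of year 5: book value $135,635.
End of year 6: book value $116,848.
End of year 7: book value $98,061.
End of year 8: book value $79,274.
End of year 9: book value $60,487.
End of year 10: book value $41,700.

$18,787; $18,787; $18,787; $18,787; $18,787; $18,787; $18,787; $18,787; $18,787; $18,787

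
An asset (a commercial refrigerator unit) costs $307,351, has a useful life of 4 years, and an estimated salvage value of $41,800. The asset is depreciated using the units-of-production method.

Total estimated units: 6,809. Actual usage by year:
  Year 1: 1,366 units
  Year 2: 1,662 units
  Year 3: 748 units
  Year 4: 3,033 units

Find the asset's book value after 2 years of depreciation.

$189,259

Depreciable base = $307,351 − $41,800 = $265,551.
Rate = $265,551 / 6,809 units = $39 per unit.
Year 1: 1,366 × $39 = $53,274. Book value $254,077.
Year 2: 1,662 × $39 = $64,818. Book value $189,259.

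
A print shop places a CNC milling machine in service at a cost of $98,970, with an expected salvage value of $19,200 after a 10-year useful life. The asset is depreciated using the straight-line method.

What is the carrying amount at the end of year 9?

Depreciable base = $98,970 − $19,200 = $79,770.
Annual expense = $79,770 / 10 = $7,977.
End of year 1: book value $90,993.
End of year 2: book value $83,016.
End of year 3: book value $75,039.
End of year 4: book value $67,062.
End of year 5: book value $59,085.
End of year 6: book value $51,108.
End of year 7: book value $43,131.
End of year 8: book value $35,154.
End of year 9: book value $27,177.

$27,177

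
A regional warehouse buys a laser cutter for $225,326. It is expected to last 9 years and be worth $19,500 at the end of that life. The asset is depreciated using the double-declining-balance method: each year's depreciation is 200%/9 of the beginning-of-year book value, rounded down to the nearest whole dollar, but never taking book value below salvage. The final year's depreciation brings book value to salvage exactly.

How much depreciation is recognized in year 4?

$23,559

Depreciable base = $225,326 − $19,500 = $205,826.
Year 1: ⌊$225,326 × 200%/9⌋ = $50,072. Book value $175,254.
Year 2: ⌊$175,254 × 200%/9⌋ = $38,945. Book value $136,309.
Year 3: ⌊$136,309 × 200%/9⌋ = $30,290. Book value $106,019.
Year 4: ⌊$106,019 × 200%/9⌋ = $23,559. Book value $82,460.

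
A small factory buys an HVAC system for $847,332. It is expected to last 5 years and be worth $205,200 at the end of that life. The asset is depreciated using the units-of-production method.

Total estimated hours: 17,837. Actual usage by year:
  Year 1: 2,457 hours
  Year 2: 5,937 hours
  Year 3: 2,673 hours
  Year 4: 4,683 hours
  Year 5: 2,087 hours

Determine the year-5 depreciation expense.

$75,132

Depreciable base = $847,332 − $205,200 = $642,132.
Rate = $642,132 / 17,837 hours = $36 per hour.
Year 1: 2,457 × $36 = $88,452. Book value $758,880.
Year 2: 5,937 × $36 = $213,732. Book value $545,148.
Year 3: 2,673 × $36 = $96,228. Book value $448,920.
Year 4: 4,683 × $36 = $168,588. Book value $280,332.
Year 5: 2,087 × $36 = $75,132. Book value $205,200.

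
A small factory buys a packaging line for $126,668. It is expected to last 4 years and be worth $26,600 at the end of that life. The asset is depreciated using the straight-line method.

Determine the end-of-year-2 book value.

Depreciable base = $126,668 − $26,600 = $100,068.
Annual expense = $100,068 / 4 = $25,017.
End of year 1: book value $101,651.
End of year 2: book value $76,634.

$76,634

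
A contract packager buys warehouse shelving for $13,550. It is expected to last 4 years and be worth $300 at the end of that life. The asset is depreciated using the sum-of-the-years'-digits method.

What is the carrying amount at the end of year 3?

$1,625

Depreciable base = $13,550 − $300 = $13,250.
Sum of the years' digits = 4+3+2+1 = 10.
Year 1: $13,250 × 4/10 = $5,300. Book value $8,250.
Year 2: $13,250 × 3/10 = $3,975. Book value $4,275.
Year 3: $13,250 × 2/10 = $2,650. Book value $1,625.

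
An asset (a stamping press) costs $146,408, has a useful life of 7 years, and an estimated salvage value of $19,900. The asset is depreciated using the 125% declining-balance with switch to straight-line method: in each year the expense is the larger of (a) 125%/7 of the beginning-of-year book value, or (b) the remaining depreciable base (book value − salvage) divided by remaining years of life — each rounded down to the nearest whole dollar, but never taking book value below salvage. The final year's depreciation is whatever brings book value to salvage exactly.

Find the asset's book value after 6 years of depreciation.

$35,213

Depreciable base = $146,408 − $19,900 = $126,508.
Year 1: DB = ⌊$146,408 × 125%/7⌋ = $26,144; SL = ⌊$126,508/7⌋ = $18,072 → take DB $26,144. Book value $120,264.
Year 2: DB = ⌊$120,264 × 125%/7⌋ = $21,475; SL = ⌊$100,364/6⌋ = $16,727 → take DB $21,475. Book value $98,789.
Year 3: DB = ⌊$98,789 × 125%/7⌋ = $17,640; SL = ⌊$78,889/5⌋ = $15,777 → take DB $17,640. Book value $81,149.
Year 4: DB = ⌊$81,149 × 125%/7⌋ = $14,490; SL = ⌊$61,249/4⌋ = $15,312 → take SL $15,312. Book value $65,837.
Year 5: DB = ⌊$65,837 × 125%/7⌋ = $11,756; SL = ⌊$45,937/3⌋ = $15,312 → take SL $15,312. Book value $50,525.
Year 6: DB = ⌊$50,525 × 125%/7⌋ = $9,022; SL = ⌊$30,625/2⌋ = $15,312 → take SL $15,312. Book value $35,213.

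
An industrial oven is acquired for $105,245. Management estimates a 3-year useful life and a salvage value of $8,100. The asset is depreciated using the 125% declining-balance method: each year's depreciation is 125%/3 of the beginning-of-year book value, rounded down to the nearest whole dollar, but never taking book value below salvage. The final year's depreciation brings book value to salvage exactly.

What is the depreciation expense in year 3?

$27,713

Depreciable base = $105,245 − $8,100 = $97,145.
Year 1: ⌊$105,245 × 125%/3⌋ = $43,852. Book value $61,393.
Year 2: ⌊$61,393 × 125%/3⌋ = $25,580. Book value $35,813.
Year 3 (final): $35,813 − $8,100 = $27,713. Book value $8,100.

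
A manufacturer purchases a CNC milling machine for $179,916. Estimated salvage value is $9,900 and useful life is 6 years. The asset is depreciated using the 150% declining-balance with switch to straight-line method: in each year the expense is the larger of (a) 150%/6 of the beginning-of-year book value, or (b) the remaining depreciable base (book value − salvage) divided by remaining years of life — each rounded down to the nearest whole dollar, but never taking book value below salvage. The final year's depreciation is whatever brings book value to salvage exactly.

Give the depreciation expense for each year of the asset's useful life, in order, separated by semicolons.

$44,979; $33,734; $25,300; $22,001; $22,001; $22,001

Depreciable base = $179,916 − $9,900 = $170,016.
Year 1: DB = ⌊$179,916 × 150%/6⌋ = $44,979; SL = ⌊$170,016/6⌋ = $28,336 → take DB $44,979. Book value $134,937.
Year 2: DB = ⌊$134,937 × 150%/6⌋ = $33,734; SL = ⌊$125,037/5⌋ = $25,007 → take DB $33,734. Book value $101,203.
Year 3: DB = ⌊$101,203 × 150%/6⌋ = $25,300; SL = ⌊$91,303/4⌋ = $22,825 → take DB $25,300. Book value $75,903.
Year 4: DB = ⌊$75,903 × 150%/6⌋ = $18,975; SL = ⌊$66,003/3⌋ = $22,001 → take SL $22,001. Book value $53,902.
Year 5: DB = ⌊$53,902 × 150%/6⌋ = $13,475; SL = ⌊$44,002/2⌋ = $22,001 → take SL $22,001. Book value $31,901.
Year 6 (final): $31,901 − $9,900 = $22,001. Book value $9,900.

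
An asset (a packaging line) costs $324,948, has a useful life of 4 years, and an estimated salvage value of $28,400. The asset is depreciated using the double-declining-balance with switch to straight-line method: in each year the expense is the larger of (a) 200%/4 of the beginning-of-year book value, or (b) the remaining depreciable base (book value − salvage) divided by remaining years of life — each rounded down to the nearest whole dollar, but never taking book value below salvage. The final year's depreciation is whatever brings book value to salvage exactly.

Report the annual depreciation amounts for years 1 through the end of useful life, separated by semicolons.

Depreciable base = $324,948 − $28,400 = $296,548.
Year 1: DB = ⌊$324,948 × 200%/4⌋ = $162,474; SL = ⌊$296,548/4⌋ = $74,137 → take DB $162,474. Book value $162,474.
Year 2: DB = ⌊$162,474 × 200%/4⌋ = $81,237; SL = ⌊$134,074/3⌋ = $44,691 → take DB $81,237. Book value $81,237.
Year 3: DB = ⌊$81,237 × 200%/4⌋ = $40,618; SL = ⌊$52,837/2⌋ = $26,418 → take DB $40,618. Book value $40,619.
Year 4 (final): $40,619 − $28,400 = $12,219. Book value $28,400.

$162,474; $81,237; $40,618; $12,219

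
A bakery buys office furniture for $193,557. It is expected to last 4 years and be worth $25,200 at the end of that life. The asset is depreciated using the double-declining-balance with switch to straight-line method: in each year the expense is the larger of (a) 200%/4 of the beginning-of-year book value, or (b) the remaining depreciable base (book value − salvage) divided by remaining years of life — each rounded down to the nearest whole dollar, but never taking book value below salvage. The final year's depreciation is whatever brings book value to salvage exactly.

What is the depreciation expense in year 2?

$48,389

Depreciable base = $193,557 − $25,200 = $168,357.
Year 1: DB = ⌊$193,557 × 200%/4⌋ = $96,778; SL = ⌊$168,357/4⌋ = $42,089 → take DB $96,778. Book value $96,779.
Year 2: DB = ⌊$96,779 × 200%/4⌋ = $48,389; SL = ⌊$71,579/3⌋ = $23,859 → take DB $48,389. Book value $48,390.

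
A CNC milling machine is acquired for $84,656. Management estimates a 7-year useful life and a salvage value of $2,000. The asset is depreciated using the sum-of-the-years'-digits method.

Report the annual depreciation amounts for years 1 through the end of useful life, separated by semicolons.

$20,664; $17,712; $14,760; $11,808; $8,856; $5,904; $2,952

Depreciable base = $84,656 − $2,000 = $82,656.
Sum of the years' digits = 7+6+5+4+3+2+1 = 28.
Year 1: $82,656 × 7/28 = $20,664. Book value $63,992.
Year 2: $82,656 × 6/28 = $17,712. Book value $46,280.
Year 3: $82,656 × 5/28 = $14,760. Book value $31,520.
Year 4: $82,656 × 4/28 = $11,808. Book value $19,712.
Year 5: $82,656 × 3/28 = $8,856. Book value $10,856.
Year 6: $82,656 × 2/28 = $5,904. Book value $4,952.
Year 7: $82,656 × 1/28 = $2,952. Book value $2,000.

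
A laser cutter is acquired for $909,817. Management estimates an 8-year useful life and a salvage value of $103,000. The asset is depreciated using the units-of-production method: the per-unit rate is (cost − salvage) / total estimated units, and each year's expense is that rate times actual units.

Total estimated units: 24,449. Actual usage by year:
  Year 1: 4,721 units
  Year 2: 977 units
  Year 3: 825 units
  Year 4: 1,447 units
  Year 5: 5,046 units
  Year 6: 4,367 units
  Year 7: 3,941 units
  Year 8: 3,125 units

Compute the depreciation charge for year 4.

$47,751

Depreciable base = $909,817 − $103,000 = $806,817.
Rate = $806,817 / 24,449 units = $33 per unit.
Year 1: 4,721 × $33 = $155,793. Book value $754,024.
Year 2: 977 × $33 = $32,241. Book value $721,783.
Year 3: 825 × $33 = $27,225. Book value $694,558.
Year 4: 1,447 × $33 = $47,751. Book value $646,807.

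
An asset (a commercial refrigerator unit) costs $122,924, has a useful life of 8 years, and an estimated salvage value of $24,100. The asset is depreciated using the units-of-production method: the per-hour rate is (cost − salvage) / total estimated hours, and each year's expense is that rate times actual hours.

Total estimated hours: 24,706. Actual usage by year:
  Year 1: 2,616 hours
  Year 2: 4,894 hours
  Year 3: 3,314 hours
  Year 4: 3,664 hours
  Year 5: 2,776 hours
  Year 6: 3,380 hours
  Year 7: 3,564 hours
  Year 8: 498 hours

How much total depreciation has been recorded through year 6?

$82,576

Depreciable base = $122,924 − $24,100 = $98,824.
Rate = $98,824 / 24,706 hours = $4 per hour.
Year 1: 2,616 × $4 = $10,464. Book value $112,460.
Year 2: 4,894 × $4 = $19,576. Book value $92,884.
Year 3: 3,314 × $4 = $13,256. Book value $79,628.
Year 4: 3,664 × $4 = $14,656. Book value $64,972.
Year 5: 2,776 × $4 = $11,104. Book value $53,868.
Year 6: 3,380 × $4 = $13,520. Book value $40,348.
Accumulated through year 6 = $122,924 − $40,348 = $82,576.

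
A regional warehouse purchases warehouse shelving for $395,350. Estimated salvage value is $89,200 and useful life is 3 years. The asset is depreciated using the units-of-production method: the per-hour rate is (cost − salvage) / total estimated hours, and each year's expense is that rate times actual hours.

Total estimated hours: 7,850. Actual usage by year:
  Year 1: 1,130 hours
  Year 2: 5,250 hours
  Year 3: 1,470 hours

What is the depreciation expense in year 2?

Depreciable base = $395,350 − $89,200 = $306,150.
Rate = $306,150 / 7,850 hours = $39 per hour.
Year 1: 1,130 × $39 = $44,070. Book value $351,280.
Year 2: 5,250 × $39 = $204,750. Book value $146,530.

$204,750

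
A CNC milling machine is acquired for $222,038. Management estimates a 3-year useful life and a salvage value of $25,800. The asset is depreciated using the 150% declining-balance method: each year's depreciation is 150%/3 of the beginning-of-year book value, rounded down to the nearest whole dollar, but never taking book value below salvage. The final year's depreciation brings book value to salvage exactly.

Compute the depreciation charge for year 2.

Depreciable base = $222,038 − $25,800 = $196,238.
Year 1: ⌊$222,038 × 150%/3⌋ = $111,019. Book value $111,019.
Year 2: ⌊$111,019 × 150%/3⌋ = $55,509. Book value $55,510.

$55,509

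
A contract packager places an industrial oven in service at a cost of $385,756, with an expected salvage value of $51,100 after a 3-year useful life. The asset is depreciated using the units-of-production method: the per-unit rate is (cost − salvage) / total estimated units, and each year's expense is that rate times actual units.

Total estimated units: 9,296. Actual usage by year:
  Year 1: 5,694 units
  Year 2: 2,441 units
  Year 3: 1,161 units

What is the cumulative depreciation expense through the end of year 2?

$292,860

Depreciable base = $385,756 − $51,100 = $334,656.
Rate = $334,656 / 9,296 units = $36 per unit.
Year 1: 5,694 × $36 = $204,984. Book value $180,772.
Year 2: 2,441 × $36 = $87,876. Book value $92,896.
Accumulated through year 2 = $385,756 − $92,896 = $292,860.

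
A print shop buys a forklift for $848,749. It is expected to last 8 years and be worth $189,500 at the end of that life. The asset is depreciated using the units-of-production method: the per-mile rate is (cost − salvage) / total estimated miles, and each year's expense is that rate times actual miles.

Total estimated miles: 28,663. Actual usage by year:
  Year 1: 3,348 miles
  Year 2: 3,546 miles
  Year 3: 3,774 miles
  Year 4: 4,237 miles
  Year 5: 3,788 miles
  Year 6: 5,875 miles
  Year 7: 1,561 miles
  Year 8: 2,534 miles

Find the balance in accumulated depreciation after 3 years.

$245,364

Depreciable base = $848,749 − $189,500 = $659,249.
Rate = $659,249 / 28,663 miles = $23 per mile.
Year 1: 3,348 × $23 = $77,004. Book value $771,745.
Year 2: 3,546 × $23 = $81,558. Book value $690,187.
Year 3: 3,774 × $23 = $86,802. Book value $603,385.
Accumulated through year 3 = $848,749 − $603,385 = $245,364.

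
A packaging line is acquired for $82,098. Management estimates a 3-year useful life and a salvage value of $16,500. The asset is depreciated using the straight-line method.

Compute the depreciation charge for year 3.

Depreciable base = $82,098 − $16,500 = $65,598.
Annual expense = $65,598 / 3 = $21,866.

$21,866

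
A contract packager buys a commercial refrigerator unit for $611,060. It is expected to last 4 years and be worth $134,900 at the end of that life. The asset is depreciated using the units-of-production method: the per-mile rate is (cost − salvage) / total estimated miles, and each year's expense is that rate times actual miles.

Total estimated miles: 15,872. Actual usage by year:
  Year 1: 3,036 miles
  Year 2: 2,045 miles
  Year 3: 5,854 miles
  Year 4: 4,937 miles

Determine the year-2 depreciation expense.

$61,350

Depreciable base = $611,060 − $134,900 = $476,160.
Rate = $476,160 / 15,872 miles = $30 per mile.
Year 1: 3,036 × $30 = $91,080. Book value $519,980.
Year 2: 2,045 × $30 = $61,350. Book value $458,630.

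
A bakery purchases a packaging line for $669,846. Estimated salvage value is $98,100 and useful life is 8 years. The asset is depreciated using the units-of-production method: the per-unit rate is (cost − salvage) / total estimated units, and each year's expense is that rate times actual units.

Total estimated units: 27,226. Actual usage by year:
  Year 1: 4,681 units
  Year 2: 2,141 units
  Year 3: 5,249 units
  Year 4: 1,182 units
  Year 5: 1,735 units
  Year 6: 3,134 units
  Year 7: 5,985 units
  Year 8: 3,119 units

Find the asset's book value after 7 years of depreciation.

$163,599

Depreciable base = $669,846 − $98,100 = $571,746.
Rate = $571,746 / 27,226 units = $21 per unit.
Year 1: 4,681 × $21 = $98,301. Book value $571,545.
Year 2: 2,141 × $21 = $44,961. Book value $526,584.
Year 3: 5,249 × $21 = $110,229. Book value $416,355.
Year 4: 1,182 × $21 = $24,822. Book value $391,533.
Year 5: 1,735 × $21 = $36,435. Book value $355,098.
Year 6: 3,134 × $21 = $65,814. Book value $289,284.
Year 7: 5,985 × $21 = $125,685. Book value $163,599.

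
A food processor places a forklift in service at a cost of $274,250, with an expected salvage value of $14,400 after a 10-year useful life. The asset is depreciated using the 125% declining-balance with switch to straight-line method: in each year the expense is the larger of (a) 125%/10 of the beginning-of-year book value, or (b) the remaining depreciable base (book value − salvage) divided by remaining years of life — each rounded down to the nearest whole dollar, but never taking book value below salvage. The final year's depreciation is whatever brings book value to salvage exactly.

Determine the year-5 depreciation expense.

$24,189

Depreciable base = $274,250 − $14,400 = $259,850.
Year 1: DB = ⌊$274,250 × 125%/10⌋ = $34,281; SL = ⌊$259,850/10⌋ = $25,985 → take DB $34,281. Book value $239,969.
Year 2: DB = ⌊$239,969 × 125%/10⌋ = $29,996; SL = ⌊$225,569/9⌋ = $25,063 → take DB $29,996. Book value $209,973.
Year 3: DB = ⌊$209,973 × 125%/10⌋ = $26,246; SL = ⌊$195,573/8⌋ = $24,446 → take DB $26,246. Book value $183,727.
Year 4: DB = ⌊$183,727 × 125%/10⌋ = $22,965; SL = ⌊$169,327/7⌋ = $24,189 → take SL $24,189. Book value $159,538.
Year 5: DB = ⌊$159,538 × 125%/10⌋ = $19,942; SL = ⌊$145,138/6⌋ = $24,189 → take SL $24,189. Book value $135,349.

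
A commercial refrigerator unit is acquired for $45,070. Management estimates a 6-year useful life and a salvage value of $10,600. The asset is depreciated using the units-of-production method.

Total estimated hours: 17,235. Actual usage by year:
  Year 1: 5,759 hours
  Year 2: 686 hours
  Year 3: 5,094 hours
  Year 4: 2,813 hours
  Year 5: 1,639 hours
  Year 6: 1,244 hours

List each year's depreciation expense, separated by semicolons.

Depreciable base = $45,070 − $10,600 = $34,470.
Rate = $34,470 / 17,235 hours = $2 per hour.
Year 1: 5,759 × $2 = $11,518. Book value $33,552.
Year 2: 686 × $2 = $1,372. Book value $32,180.
Year 3: 5,094 × $2 = $10,188. Book value $21,992.
Year 4: 2,813 × $2 = $5,626. Book value $16,366.
Year 5: 1,639 × $2 = $3,278. Book value $13,088.
Year 6: 1,244 × $2 = $2,488. Book value $10,600.

$11,518; $1,372; $10,188; $5,626; $3,278; $2,488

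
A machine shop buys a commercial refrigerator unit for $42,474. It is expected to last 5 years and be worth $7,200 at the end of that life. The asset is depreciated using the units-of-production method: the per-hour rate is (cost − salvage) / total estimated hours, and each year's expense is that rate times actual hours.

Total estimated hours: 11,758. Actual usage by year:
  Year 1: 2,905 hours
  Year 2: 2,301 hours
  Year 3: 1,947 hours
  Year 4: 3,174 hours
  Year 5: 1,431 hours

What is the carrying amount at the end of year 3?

$21,015

Depreciable base = $42,474 − $7,200 = $35,274.
Rate = $35,274 / 11,758 hours = $3 per hour.
Year 1: 2,905 × $3 = $8,715. Book value $33,759.
Year 2: 2,301 × $3 = $6,903. Book value $26,856.
Year 3: 1,947 × $3 = $5,841. Book value $21,015.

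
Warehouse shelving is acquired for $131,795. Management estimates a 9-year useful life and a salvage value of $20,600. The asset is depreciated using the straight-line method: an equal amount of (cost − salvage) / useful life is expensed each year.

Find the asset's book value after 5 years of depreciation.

Depreciable base = $131,795 − $20,600 = $111,195.
Annual expense = $111,195 / 9 = $12,355.
End of year 1: book value $119,440.
End of year 2: book value $107,085.
End of year 3: book value $94,730.
End of year 4: book value $82,375.
End of year 5: book value $70,020.

$70,020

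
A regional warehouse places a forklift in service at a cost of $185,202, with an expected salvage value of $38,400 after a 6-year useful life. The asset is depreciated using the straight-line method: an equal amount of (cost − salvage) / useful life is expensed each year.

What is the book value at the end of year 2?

$136,268

Depreciable base = $185,202 − $38,400 = $146,802.
Annual expense = $146,802 / 6 = $24,467.
End of year 1: book value $160,735.
End of year 2: book value $136,268.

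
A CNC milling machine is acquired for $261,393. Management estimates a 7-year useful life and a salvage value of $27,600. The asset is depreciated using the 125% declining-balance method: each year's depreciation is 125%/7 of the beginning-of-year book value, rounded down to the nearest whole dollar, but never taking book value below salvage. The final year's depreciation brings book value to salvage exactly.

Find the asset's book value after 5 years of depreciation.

Depreciable base = $261,393 − $27,600 = $233,793.
Year 1: ⌊$261,393 × 125%/7⌋ = $46,677. Book value $214,716.
Year 2: ⌊$214,716 × 125%/7⌋ = $38,342. Book value $176,374.
Year 3: ⌊$176,374 × 125%/7⌋ = $31,495. Book value $144,879.
Year 4: ⌊$144,879 × 125%/7⌋ = $25,871. Book value $119,008.
Year 5: ⌊$119,008 × 125%/7⌋ = $21,251. Book value $97,757.

$97,757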